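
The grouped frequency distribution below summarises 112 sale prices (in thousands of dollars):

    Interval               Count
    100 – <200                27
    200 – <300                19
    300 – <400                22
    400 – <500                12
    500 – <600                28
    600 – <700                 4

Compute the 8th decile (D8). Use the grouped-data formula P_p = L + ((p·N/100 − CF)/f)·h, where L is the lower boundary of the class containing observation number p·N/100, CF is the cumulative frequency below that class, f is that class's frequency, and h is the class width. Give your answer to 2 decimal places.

N = 112; target position k = 80/100 · 112 = 89.6.
Cumulative frequencies: 27, 46, 68, 80, 108, 112.
Observation 89.6 falls in the class 500 – <600.
L = 500, CF = 80, f = 28, h = 100.
P80 = 500 + ((89.6 − 80)/28)·100 = 500 + 34.2857 = 534.286.

534.29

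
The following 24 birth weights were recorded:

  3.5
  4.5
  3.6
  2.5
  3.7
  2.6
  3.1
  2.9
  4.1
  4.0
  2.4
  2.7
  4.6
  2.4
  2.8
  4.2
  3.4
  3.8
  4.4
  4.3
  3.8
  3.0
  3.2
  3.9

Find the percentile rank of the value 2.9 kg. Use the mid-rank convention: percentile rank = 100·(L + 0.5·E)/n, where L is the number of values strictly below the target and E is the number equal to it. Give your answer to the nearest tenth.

Sorted: 2.4, 2.4, 2.5, 2.6, 2.7, 2.8, 2.9, 3.0, 3.1, 3.2, 3.4, 3.5, 3.6, 3.7, 3.8, 3.8, 3.9, 4.0, 4.1, 4.2, 4.3, 4.4, 4.5, 4.6.
Count below 2.9: L = 6; count equal: E = 1; n = 24.
Percentile rank = 100·(6 + 0.5·1)/24 = 100·6.5/24 = 27.08.

27.1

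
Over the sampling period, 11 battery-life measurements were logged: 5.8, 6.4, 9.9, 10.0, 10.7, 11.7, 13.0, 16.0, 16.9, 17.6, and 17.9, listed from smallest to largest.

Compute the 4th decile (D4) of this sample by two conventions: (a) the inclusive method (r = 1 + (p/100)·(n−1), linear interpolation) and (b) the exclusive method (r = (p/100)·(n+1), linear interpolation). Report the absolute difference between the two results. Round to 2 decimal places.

n = 11.
(a) r = 5 → value at rank 5 = 10.7.
(b) r = 4.8; between ranks 4 (10.0) and 5 (10.7): 10.56.
|10.7 − 10.56| = 0.14.

0.14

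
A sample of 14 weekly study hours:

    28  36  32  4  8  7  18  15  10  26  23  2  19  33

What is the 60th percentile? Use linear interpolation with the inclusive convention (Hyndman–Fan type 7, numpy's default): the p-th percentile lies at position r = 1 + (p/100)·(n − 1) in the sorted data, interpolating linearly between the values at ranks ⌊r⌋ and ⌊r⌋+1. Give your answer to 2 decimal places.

22.20

Sorted: 2, 4, 7, 8, 10, 15, 18, 19, 23, 26, 28, 32, 33, 36.
n = 14.
r = 1 + (60/100)·(14 − 1) = 1 + 7.8 = 8.8.
Rank 8 is 19 and rank 9 is 23.
Interpolate: 19 + 0.8·(23 − 19) = 19 + 0.8·4 = 22.2.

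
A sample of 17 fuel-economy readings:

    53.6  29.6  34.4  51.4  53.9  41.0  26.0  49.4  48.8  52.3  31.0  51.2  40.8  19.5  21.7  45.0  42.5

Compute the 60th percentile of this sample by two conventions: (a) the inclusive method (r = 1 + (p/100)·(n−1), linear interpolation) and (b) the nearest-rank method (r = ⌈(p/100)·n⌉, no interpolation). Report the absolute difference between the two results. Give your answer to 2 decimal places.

1.52

Sorted: 19.5, 21.7, 26.0, 29.6, 31.0, 34.4, 40.8, 41.0, 42.5, 45.0, 48.8, 49.4, 51.2, 51.4, 52.3, 53.6, 53.9.
n = 17.
(a) r = 10.6; between ranks 10 (45.0) and 11 (48.8): 47.28.
(b) the nearest-rank method: rank 11 → 48.8.
|47.28 − 48.8| = 1.52.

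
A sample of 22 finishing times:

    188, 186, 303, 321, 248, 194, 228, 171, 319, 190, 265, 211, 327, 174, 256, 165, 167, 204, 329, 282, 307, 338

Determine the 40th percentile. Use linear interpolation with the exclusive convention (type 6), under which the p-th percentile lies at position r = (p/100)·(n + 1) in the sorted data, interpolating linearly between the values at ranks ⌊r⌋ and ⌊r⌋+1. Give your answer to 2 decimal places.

Sorted: 165, 167, 171, 174, 186, 188, 190, 194, 204, 211, 228, 248, 256, 265, 282, 303, 307, 319, 321, 327, 329, 338.
n = 22.
r = (40/100)·(22 + 1) = 9.2.
Rank 9 is 204 and rank 10 is 211.
Interpolate: 204 + 0.2·(211 − 204) = 204 + 0.2·7 = 205.4.

205.40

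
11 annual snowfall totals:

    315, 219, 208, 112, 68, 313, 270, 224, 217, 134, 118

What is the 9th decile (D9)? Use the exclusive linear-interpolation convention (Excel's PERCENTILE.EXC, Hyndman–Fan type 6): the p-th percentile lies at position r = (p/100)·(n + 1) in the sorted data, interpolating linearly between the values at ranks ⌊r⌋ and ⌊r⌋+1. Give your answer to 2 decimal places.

314.60

Sorted: 68, 112, 118, 134, 208, 217, 219, 224, 270, 313, 315.
n = 11.
r = (90/100)·(11 + 1) = 10.8.
Rank 10 is 313 and rank 11 is 315.
Interpolate: 313 + 0.8·(315 − 313) = 313 + 0.8·2 = 314.6.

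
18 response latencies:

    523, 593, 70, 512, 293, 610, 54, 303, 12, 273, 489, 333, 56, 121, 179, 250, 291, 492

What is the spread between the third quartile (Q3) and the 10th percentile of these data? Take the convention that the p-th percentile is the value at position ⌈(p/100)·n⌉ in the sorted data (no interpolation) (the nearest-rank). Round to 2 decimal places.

438.00

Sorted: 12, 54, 56, 70, 121, 179, 250, 273, 291, 293, 303, 333, 489, 492, 512, 523, 593, 610.
n = 18.
P10: rank ⌈10/100·18⌉ = 2 → 54.
P75: rank ⌈75/100·18⌉ = 14 → 492.
Difference: 492 − 54 = 438.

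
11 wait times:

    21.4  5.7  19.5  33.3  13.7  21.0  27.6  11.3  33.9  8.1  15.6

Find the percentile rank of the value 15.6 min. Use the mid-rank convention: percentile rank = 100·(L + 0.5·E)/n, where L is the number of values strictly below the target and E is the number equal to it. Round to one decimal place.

Sorted: 5.7, 8.1, 11.3, 13.7, 15.6, 19.5, 21.0, 21.4, 27.6, 33.3, 33.9.
Count below 15.6: L = 4; count equal: E = 1; n = 11.
Percentile rank = 100·(4 + 0.5·1)/11 = 100·4.5/11 = 40.91.

40.9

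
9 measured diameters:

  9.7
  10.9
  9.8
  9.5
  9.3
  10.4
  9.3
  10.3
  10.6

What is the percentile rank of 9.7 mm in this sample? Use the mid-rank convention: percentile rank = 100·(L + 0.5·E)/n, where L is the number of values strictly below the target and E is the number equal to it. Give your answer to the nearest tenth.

38.9

Sorted: 9.3, 9.3, 9.5, 9.7, 9.8, 10.3, 10.4, 10.6, 10.9.
Count below 9.7: L = 3; count equal: E = 1; n = 9.
Percentile rank = 100·(3 + 0.5·1)/9 = 100·3.5/9 = 38.89.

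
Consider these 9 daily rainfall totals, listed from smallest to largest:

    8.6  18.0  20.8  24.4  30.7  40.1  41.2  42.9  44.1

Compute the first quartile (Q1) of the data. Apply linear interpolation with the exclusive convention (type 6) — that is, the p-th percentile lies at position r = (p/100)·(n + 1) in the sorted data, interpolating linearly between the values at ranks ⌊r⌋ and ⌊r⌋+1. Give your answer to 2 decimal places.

19.40

n = 9.
r = (25/100)·(9 + 1) = 2.5.
Rank 2 is 18.0 and rank 3 is 20.8.
Interpolate: 18.0 + 0.5·(20.8 − 18.0) = 18.0 + 0.5·2.8 = 19.4.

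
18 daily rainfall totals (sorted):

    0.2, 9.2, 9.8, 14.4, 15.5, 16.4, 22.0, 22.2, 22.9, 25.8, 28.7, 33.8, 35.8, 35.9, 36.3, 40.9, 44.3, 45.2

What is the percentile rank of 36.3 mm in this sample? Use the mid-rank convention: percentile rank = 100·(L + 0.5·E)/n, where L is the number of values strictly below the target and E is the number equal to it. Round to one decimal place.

80.6

Count below 36.3: L = 14; count equal: E = 1; n = 18.
Percentile rank = 100·(14 + 0.5·1)/18 = 100·14.5/18 = 80.56.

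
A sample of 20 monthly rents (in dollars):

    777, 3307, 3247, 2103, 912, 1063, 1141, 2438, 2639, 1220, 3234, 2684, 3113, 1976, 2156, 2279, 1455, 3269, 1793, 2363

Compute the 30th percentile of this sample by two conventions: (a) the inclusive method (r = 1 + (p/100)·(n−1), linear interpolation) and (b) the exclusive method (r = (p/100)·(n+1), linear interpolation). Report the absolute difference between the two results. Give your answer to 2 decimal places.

135.20

Sorted: 777, 912, 1063, 1141, 1220, 1455, 1793, 1976, 2103, 2156, 2279, 2363, 2438, 2639, 2684, 3113, 3234, 3247, 3269, 3307.
n = 20.
(a) r = 6.7; between ranks 6 (1455) and 7 (1793): 1691.6.
(b) r = 6.3; between ranks 6 (1455) and 7 (1793): 1556.4.
|1691.6 − 1556.4| = 135.2.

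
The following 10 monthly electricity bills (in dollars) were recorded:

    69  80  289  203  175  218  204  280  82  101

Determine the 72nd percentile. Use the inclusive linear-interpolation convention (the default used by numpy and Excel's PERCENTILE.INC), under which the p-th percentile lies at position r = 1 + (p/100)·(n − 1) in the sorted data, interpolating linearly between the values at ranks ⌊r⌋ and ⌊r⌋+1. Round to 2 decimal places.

210.72

Sorted: 69, 80, 82, 101, 175, 203, 204, 218, 280, 289.
n = 10.
r = 1 + (72/100)·(10 − 1) = 1 + 6.48 = 7.48.
Rank 7 is 204 and rank 8 is 218.
Interpolate: 204 + 0.48·(218 − 204) = 204 + 0.48·14 = 210.72.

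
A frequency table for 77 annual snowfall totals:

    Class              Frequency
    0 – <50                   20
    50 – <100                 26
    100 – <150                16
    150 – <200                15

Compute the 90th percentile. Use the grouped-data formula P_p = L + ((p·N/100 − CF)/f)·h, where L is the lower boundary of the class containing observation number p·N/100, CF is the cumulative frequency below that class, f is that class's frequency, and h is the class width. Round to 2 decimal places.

N = 77; target position k = 90/100 · 77 = 69.3.
Cumulative frequencies: 20, 46, 62, 77.
Observation 69.3 falls in the class 150 – <200.
L = 150, CF = 62, f = 15, h = 50.
P90 = 150 + ((69.3 − 62)/15)·50 = 150 + 24.3333 = 174.333.

174.33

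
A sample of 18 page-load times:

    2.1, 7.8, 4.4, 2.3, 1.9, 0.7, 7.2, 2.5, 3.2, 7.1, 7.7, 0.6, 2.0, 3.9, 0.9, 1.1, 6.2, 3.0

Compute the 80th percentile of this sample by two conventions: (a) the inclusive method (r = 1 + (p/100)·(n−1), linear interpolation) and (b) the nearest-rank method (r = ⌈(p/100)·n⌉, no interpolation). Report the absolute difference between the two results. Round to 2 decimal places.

0.36

Sorted: 0.6, 0.7, 0.9, 1.1, 1.9, 2.0, 2.1, 2.3, 2.5, 3.0, 3.2, 3.9, 4.4, 6.2, 7.1, 7.2, 7.7, 7.8.
n = 18.
(a) r = 14.6; between ranks 14 (6.2) and 15 (7.1): 6.74.
(b) the nearest-rank method: rank 15 → 7.1.
|6.74 − 7.1| = 0.36.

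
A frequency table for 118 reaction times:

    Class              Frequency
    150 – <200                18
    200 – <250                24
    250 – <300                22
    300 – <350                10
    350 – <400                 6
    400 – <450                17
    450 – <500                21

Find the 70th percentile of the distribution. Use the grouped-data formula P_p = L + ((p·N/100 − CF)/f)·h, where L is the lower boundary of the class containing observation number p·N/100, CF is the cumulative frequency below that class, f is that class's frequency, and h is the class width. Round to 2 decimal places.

407.65

N = 118; target position k = 70/100 · 118 = 82.6.
Cumulative frequencies: 18, 42, 64, 74, 80, 97, 118.
Observation 82.6 falls in the class 400 – <450.
L = 400, CF = 80, f = 17, h = 50.
P70 = 400 + ((82.6 − 80)/17)·50 = 400 + 7.64706 = 407.647.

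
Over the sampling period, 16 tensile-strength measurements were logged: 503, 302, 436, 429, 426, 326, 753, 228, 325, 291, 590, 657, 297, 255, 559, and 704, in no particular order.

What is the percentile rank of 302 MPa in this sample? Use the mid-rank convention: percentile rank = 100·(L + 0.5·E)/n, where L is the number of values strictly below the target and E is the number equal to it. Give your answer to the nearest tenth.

Sorted: 228, 255, 291, 297, 302, 325, 326, 426, 429, 436, 503, 559, 590, 657, 704, 753.
Count below 302: L = 4; count equal: E = 1; n = 16.
Percentile rank = 100·(4 + 0.5·1)/16 = 100·4.5/16 = 28.12.

28.1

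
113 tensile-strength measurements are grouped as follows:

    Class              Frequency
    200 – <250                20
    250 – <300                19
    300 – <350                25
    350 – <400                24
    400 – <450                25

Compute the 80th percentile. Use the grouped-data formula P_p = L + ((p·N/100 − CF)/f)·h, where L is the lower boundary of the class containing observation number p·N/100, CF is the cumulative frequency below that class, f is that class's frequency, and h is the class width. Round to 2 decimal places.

404.80

N = 113; target position k = 80/100 · 113 = 90.4.
Cumulative frequencies: 20, 39, 64, 88, 113.
Observation 90.4 falls in the class 400 – <450.
L = 400, CF = 88, f = 25, h = 50.
P80 = 400 + ((90.4 − 88)/25)·50 = 400 + 4.8 = 404.8.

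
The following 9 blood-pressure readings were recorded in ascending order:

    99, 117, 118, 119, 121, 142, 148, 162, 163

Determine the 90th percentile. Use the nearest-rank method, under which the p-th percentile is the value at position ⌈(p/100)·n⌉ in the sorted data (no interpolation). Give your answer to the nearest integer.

n = 9.
Position = ⌈90/100 · 9⌉ = ⌈8.1⌉ = 9.
The value at rank 9 is 163.

163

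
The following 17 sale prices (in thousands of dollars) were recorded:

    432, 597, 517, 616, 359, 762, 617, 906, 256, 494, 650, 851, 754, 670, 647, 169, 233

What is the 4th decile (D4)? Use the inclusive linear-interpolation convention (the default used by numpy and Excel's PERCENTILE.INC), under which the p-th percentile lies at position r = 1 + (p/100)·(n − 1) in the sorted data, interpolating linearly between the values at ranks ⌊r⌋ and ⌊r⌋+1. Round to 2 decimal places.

549.00

Sorted: 169, 233, 256, 359, 432, 494, 517, 597, 616, 617, 647, 650, 670, 754, 762, 851, 906.
n = 17.
r = 1 + (40/100)·(17 − 1) = 1 + 6.4 = 7.4.
Rank 7 is 517 and rank 8 is 597.
Interpolate: 517 + 0.4·(597 − 517) = 517 + 0.4·80 = 549.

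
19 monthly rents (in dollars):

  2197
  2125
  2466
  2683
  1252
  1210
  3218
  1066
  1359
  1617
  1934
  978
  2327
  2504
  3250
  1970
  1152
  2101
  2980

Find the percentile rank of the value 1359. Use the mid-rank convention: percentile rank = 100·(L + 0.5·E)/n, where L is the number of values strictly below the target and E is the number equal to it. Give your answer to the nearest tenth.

Sorted: 978, 1066, 1152, 1210, 1252, 1359, 1617, 1934, 1970, 2101, 2125, 2197, 2327, 2466, 2504, 2683, 2980, 3218, 3250.
Count below 1359: L = 5; count equal: E = 1; n = 19.
Percentile rank = 100·(5 + 0.5·1)/19 = 100·5.5/19 = 28.95.

28.9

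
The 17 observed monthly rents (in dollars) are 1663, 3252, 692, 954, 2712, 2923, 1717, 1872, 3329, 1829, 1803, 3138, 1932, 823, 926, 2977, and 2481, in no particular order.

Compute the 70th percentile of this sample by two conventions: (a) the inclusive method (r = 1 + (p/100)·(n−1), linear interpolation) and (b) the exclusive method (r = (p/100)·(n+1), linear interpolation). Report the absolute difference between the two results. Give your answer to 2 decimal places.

Sorted: 692, 823, 926, 954, 1663, 1717, 1803, 1829, 1872, 1932, 2481, 2712, 2923, 2977, 3138, 3252, 3329.
n = 17.
(a) r = 12.2; between ranks 12 (2712) and 13 (2923): 2754.2.
(b) r = 12.6; between ranks 12 (2712) and 13 (2923): 2838.6.
|2754.2 − 2838.6| = 84.4.

84.40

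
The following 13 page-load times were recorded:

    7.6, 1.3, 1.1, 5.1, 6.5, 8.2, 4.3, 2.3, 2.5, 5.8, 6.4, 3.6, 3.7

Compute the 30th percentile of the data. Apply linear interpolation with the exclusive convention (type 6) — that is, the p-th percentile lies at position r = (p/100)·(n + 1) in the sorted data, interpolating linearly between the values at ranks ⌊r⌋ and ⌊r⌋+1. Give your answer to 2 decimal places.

2.72

Sorted: 1.1, 1.3, 2.3, 2.5, 3.6, 3.7, 4.3, 5.1, 5.8, 6.4, 6.5, 7.6, 8.2.
n = 13.
r = (30/100)·(13 + 1) = 4.2.
Rank 4 is 2.5 and rank 5 is 3.6.
Interpolate: 2.5 + 0.2·(3.6 − 2.5) = 2.5 + 0.2·1.1 = 2.72.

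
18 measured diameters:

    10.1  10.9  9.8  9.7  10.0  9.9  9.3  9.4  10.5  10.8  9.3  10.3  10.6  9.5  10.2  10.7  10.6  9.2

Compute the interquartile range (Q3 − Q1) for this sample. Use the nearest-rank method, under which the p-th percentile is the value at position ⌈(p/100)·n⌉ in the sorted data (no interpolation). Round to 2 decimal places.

1.10

Sorted: 9.2, 9.3, 9.3, 9.4, 9.5, 9.7, 9.8, 9.9, 10.0, 10.1, 10.2, 10.3, 10.5, 10.6, 10.6, 10.7, 10.8, 10.9.
n = 18.
P25: rank ⌈25/100·18⌉ = 5 → 9.5.
P75: rank ⌈75/100·18⌉ = 14 → 10.6.
Difference: 10.6 − 9.5 = 1.1.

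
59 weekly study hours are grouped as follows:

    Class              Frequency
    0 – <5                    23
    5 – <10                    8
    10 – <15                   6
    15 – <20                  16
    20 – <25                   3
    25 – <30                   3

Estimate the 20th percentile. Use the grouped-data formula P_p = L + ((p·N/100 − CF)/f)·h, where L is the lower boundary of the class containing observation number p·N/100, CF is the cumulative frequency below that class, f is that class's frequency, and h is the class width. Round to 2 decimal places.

2.57

N = 59; target position k = 20/100 · 59 = 11.8.
Cumulative frequencies: 23, 31, 37, 53, 56, 59.
Observation 11.8 falls in the class 0 – <5.
L = 0, CF = 0, f = 23, h = 5.
P20 = 0 + ((11.8 − 0)/23)·5 = 0 + 2.56522 = 2.56522.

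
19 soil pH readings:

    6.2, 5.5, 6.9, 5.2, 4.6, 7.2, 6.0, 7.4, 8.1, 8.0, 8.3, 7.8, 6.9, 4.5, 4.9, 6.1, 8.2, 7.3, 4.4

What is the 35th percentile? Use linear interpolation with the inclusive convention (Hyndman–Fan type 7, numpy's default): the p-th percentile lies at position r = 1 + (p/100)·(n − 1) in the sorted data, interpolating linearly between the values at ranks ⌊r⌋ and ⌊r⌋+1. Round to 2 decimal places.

6.03

Sorted: 4.4, 4.5, 4.6, 4.9, 5.2, 5.5, 6.0, 6.1, 6.2, 6.9, 6.9, 7.2, 7.3, 7.4, 7.8, 8.0, 8.1, 8.2, 8.3.
n = 19.
r = 1 + (35/100)·(19 − 1) = 1 + 6.3 = 7.3.
Rank 7 is 6.0 and rank 8 is 6.1.
Interpolate: 6.0 + 0.3·(6.1 − 6.0) = 6.0 + 0.3·0.1 = 6.03.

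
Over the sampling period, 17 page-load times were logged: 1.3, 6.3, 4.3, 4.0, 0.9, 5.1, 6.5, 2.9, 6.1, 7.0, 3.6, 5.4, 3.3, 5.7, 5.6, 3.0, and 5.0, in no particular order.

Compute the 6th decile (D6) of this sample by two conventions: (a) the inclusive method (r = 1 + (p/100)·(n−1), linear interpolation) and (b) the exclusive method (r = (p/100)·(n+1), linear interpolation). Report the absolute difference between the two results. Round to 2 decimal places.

0.06

Sorted: 0.9, 1.3, 2.9, 3.0, 3.3, 3.6, 4.0, 4.3, 5.0, 5.1, 5.4, 5.6, 5.7, 6.1, 6.3, 6.5, 7.0.
n = 17.
(a) r = 10.6; between ranks 10 (5.1) and 11 (5.4): 5.28.
(b) r = 10.8; between ranks 10 (5.1) and 11 (5.4): 5.34.
|5.28 − 5.34| = 0.06.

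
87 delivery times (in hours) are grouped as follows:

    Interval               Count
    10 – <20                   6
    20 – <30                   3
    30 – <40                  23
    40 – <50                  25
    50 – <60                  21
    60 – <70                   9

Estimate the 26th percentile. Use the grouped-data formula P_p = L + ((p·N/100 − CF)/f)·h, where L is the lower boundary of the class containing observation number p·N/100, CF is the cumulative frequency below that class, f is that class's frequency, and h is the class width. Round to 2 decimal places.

N = 87; target position k = 26/100 · 87 = 22.62.
Cumulative frequencies: 6, 9, 32, 57, 78, 87.
Observation 22.62 falls in the class 30 – <40.
L = 30, CF = 9, f = 23, h = 10.
P26 = 30 + ((22.62 − 9)/23)·10 = 30 + 5.92174 = 35.9217.

35.92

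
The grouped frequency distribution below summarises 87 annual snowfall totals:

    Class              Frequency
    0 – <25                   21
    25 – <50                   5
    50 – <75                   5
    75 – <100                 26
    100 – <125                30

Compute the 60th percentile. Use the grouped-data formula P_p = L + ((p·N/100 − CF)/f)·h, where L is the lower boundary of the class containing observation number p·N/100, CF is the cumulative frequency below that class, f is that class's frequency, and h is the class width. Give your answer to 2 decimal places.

95.38

N = 87; target position k = 60/100 · 87 = 52.2.
Cumulative frequencies: 21, 26, 31, 57, 87.
Observation 52.2 falls in the class 75 – <100.
L = 75, CF = 31, f = 26, h = 25.
P60 = 75 + ((52.2 − 31)/26)·25 = 75 + 20.3846 = 95.3846.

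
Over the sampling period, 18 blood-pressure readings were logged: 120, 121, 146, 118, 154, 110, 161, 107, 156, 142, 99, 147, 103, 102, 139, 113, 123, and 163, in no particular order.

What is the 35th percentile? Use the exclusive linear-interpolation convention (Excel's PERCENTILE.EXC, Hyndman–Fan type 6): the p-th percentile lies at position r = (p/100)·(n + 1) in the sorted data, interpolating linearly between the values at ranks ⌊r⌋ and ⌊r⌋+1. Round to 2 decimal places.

116.25

Sorted: 99, 102, 103, 107, 110, 113, 118, 120, 121, 123, 139, 142, 146, 147, 154, 156, 161, 163.
n = 18.
r = (35/100)·(18 + 1) = 6.65.
Rank 6 is 113 and rank 7 is 118.
Interpolate: 113 + 0.65·(118 − 113) = 113 + 0.65·5 = 116.25.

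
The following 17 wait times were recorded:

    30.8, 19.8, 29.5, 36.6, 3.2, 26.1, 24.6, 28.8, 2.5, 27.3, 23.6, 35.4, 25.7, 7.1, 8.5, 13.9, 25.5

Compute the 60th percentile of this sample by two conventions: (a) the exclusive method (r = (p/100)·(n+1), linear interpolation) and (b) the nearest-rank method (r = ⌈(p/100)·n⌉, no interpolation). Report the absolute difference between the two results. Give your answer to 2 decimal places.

Sorted: 2.5, 3.2, 7.1, 8.5, 13.9, 19.8, 23.6, 24.6, 25.5, 25.7, 26.1, 27.3, 28.8, 29.5, 30.8, 35.4, 36.6.
n = 17.
(a) r = 10.8; between ranks 10 (25.7) and 11 (26.1): 26.02.
(b) the nearest-rank method: rank 11 → 26.1.
|26.02 − 26.1| = 0.08.

0.08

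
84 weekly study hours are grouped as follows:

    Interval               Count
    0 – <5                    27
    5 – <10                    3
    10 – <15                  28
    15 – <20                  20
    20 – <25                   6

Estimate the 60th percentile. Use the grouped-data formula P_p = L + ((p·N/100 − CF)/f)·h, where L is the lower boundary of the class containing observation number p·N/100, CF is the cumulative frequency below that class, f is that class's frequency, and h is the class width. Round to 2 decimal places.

N = 84; target position k = 60/100 · 84 = 50.4.
Cumulative frequencies: 27, 30, 58, 78, 84.
Observation 50.4 falls in the class 10 – <15.
L = 10, CF = 30, f = 28, h = 5.
P60 = 10 + ((50.4 − 30)/28)·5 = 10 + 3.64286 = 13.6429.

13.64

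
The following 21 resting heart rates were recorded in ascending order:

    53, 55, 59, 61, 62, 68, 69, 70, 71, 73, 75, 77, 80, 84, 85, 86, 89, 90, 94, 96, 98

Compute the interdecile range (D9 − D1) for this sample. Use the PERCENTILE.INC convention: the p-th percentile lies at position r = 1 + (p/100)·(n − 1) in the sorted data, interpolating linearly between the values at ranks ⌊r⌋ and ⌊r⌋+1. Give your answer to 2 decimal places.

n = 21.
P10: r = 3 (integer) → 59.
P90: r = 19 (integer) → 94.
Difference: 94 − 59 = 35.

35.00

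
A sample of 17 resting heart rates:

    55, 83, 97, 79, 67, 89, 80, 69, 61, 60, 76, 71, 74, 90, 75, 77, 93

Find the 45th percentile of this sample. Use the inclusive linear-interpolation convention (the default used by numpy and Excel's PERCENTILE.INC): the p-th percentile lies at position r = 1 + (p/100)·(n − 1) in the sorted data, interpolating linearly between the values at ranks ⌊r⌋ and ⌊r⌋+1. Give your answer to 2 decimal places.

Sorted: 55, 60, 61, 67, 69, 71, 74, 75, 76, 77, 79, 80, 83, 89, 90, 93, 97.
n = 17.
r = 1 + (45/100)·(17 − 1) = 1 + 7.2 = 8.2.
Rank 8 is 75 and rank 9 is 76.
Interpolate: 75 + 0.2·(76 − 75) = 75 + 0.2·1 = 75.2.

75.20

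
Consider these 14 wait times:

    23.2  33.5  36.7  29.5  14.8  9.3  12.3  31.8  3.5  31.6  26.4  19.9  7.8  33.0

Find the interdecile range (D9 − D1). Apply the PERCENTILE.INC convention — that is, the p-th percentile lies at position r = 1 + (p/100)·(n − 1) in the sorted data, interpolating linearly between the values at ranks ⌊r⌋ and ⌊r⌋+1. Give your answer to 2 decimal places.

Sorted: 3.5, 7.8, 9.3, 12.3, 14.8, 19.9, 23.2, 26.4, 29.5, 31.6, 31.8, 33.0, 33.5, 36.7.
n = 14.
P10: r = 2.3; ranks 2–3 are 7.8, 9.3; interpolating gives 8.25.
P90: r = 12.7; ranks 12–13 are 33.0, 33.5; interpolating gives 33.35.
Difference: 33.35 − 8.25 = 25.1.

25.10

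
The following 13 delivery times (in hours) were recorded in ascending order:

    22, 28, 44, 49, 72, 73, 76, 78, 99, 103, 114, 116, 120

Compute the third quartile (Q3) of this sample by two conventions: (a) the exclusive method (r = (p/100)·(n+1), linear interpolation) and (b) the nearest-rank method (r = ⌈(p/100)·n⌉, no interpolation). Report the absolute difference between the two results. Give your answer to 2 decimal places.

5.50

n = 13.
(a) r = 10.5; between ranks 10 (103) and 11 (114): 108.5.
(b) the nearest-rank method: rank 10 → 103.
|108.5 − 103| = 5.5.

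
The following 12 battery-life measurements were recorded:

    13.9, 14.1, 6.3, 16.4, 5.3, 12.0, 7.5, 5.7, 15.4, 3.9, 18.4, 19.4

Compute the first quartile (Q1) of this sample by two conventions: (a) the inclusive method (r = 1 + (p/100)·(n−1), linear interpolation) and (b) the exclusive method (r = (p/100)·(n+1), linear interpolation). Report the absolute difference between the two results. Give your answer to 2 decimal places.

Sorted: 3.9, 5.3, 5.7, 6.3, 7.5, 12.0, 13.9, 14.1, 15.4, 16.4, 18.4, 19.4.
n = 12.
(a) r = 3.75; between ranks 3 (5.7) and 4 (6.3): 6.15.
(b) r = 3.25; between ranks 3 (5.7) and 4 (6.3): 5.85.
|6.15 − 5.85| = 0.3.

0.30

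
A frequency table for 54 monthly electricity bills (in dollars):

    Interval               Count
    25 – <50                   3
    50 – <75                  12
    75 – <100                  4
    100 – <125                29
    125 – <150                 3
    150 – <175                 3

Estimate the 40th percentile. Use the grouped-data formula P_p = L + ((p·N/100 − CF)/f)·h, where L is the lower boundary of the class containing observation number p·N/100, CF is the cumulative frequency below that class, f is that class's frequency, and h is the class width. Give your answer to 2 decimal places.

N = 54; target position k = 40/100 · 54 = 21.6.
Cumulative frequencies: 3, 15, 19, 48, 51, 54.
Observation 21.6 falls in the class 100 – <125.
L = 100, CF = 19, f = 29, h = 25.
P40 = 100 + ((21.6 − 19)/29)·25 = 100 + 2.24138 = 102.241.

102.24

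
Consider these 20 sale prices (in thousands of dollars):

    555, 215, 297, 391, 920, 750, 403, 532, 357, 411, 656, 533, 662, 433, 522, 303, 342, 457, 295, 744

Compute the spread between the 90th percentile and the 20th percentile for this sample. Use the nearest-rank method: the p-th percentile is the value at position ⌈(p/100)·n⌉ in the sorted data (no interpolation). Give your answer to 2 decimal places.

441.00

Sorted: 215, 295, 297, 303, 342, 357, 391, 403, 411, 433, 457, 522, 532, 533, 555, 656, 662, 744, 750, 920.
n = 20.
P20: rank ⌈20/100·20⌉ = 4 → 303.
P90: rank ⌈90/100·20⌉ = 18 → 744.
Difference: 744 − 303 = 441.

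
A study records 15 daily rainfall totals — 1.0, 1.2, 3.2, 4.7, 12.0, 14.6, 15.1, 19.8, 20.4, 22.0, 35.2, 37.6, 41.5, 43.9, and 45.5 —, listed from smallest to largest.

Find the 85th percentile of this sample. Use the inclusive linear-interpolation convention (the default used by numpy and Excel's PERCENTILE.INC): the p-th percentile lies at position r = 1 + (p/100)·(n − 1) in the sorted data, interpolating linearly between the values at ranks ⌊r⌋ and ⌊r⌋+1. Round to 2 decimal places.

41.11

n = 15.
r = 1 + (85/100)·(15 − 1) = 1 + 11.9 = 12.9.
Rank 12 is 37.6 and rank 13 is 41.5.
Interpolate: 37.6 + 0.9·(41.5 − 37.6) = 37.6 + 0.9·3.9 = 41.11.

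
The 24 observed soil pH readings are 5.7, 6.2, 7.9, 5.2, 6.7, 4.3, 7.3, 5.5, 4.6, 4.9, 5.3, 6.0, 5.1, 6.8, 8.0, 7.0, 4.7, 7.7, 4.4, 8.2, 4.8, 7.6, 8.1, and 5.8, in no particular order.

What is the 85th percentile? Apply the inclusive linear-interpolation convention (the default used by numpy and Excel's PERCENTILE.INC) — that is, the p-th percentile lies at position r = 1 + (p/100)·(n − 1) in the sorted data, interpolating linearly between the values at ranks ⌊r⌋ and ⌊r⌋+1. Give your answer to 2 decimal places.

Sorted: 4.3, 4.4, 4.6, 4.7, 4.8, 4.9, 5.1, 5.2, 5.3, 5.5, 5.7, 5.8, 6.0, 6.2, 6.7, 6.8, 7.0, 7.3, 7.6, 7.7, 7.9, 8.0, 8.1, 8.2.
n = 24.
r = 1 + (85/100)·(24 − 1) = 1 + 19.55 = 20.55.
Rank 20 is 7.7 and rank 21 is 7.9.
Interpolate: 7.7 + 0.55·(7.9 − 7.7) = 7.7 + 0.55·0.2 = 7.81.

7.81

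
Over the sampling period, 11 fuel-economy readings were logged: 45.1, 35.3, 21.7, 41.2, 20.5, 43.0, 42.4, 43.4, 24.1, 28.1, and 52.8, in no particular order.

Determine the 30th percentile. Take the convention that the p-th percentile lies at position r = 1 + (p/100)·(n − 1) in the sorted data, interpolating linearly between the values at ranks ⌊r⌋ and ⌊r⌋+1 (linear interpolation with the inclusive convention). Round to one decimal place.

28.1

Sorted: 20.5, 21.7, 24.1, 28.1, 35.3, 41.2, 42.4, 43.0, 43.4, 45.1, 52.8.
n = 11.
r = 1 + (30/100)·(11 − 1) = 1 + 3 = 4.
r is an integer, so P30 is the value at rank 4: 28.1.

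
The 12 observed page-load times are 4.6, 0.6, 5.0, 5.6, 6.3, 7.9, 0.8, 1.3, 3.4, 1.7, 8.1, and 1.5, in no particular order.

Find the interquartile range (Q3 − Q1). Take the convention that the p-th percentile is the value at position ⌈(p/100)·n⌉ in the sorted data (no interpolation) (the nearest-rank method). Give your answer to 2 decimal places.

4.30

Sorted: 0.6, 0.8, 1.3, 1.5, 1.7, 3.4, 4.6, 5.0, 5.6, 6.3, 7.9, 8.1.
n = 12.
P25: rank ⌈25/100·12⌉ = 3 → 1.3.
P75: rank ⌈75/100·12⌉ = 9 → 5.6.
Difference: 5.6 − 1.3 = 4.3.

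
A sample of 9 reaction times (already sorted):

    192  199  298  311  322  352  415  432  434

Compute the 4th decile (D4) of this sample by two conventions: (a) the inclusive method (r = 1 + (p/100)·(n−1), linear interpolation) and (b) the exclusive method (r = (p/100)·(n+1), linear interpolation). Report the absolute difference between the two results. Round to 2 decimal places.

n = 9.
(a) r = 4.2; between ranks 4 (311) and 5 (322): 313.2.
(b) r = 4 → value at rank 4 = 311.
|313.2 − 311| = 2.2.

2.20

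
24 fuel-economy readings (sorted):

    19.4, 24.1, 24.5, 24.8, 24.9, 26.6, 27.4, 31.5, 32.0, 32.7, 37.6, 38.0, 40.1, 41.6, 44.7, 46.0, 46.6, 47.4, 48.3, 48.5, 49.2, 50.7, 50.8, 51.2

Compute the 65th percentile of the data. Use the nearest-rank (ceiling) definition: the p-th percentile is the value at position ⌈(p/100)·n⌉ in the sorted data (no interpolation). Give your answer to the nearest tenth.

46.0

n = 24.
Position = ⌈65/100 · 24⌉ = ⌈15.6⌉ = 16.
The value at rank 16 is 46.0.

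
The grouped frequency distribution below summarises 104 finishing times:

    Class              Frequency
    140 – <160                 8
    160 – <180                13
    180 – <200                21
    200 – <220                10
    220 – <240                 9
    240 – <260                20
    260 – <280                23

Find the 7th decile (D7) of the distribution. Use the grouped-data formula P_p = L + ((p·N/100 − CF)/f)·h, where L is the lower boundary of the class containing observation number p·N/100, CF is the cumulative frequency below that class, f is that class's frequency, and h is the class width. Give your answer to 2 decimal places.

N = 104; target position k = 70/100 · 104 = 72.8.
Cumulative frequencies: 8, 21, 42, 52, 61, 81, 104.
Observation 72.8 falls in the class 240 – <260.
L = 240, CF = 61, f = 20, h = 20.
P70 = 240 + ((72.8 − 61)/20)·20 = 240 + 11.8 = 251.8.

251.80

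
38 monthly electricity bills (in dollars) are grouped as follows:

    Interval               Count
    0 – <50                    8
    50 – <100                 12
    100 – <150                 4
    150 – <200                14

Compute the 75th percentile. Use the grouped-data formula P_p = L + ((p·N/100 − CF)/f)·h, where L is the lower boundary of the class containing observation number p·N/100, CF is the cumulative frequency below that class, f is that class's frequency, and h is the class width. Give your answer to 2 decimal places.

N = 38; target position k = 75/100 · 38 = 28.5.
Cumulative frequencies: 8, 20, 24, 38.
Observation 28.5 falls in the class 150 – <200.
L = 150, CF = 24, f = 14, h = 50.
P75 = 150 + ((28.5 − 24)/14)·50 = 150 + 16.0714 = 166.071.

166.07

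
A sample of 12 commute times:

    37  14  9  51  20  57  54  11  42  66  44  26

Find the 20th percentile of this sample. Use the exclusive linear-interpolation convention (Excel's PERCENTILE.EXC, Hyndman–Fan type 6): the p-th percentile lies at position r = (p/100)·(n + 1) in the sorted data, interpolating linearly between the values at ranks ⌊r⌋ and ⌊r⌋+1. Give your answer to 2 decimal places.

12.80

Sorted: 9, 11, 14, 20, 26, 37, 42, 44, 51, 54, 57, 66.
n = 12.
r = (20/100)·(12 + 1) = 2.6.
Rank 2 is 11 and rank 3 is 14.
Interpolate: 11 + 0.6·(14 − 11) = 11 + 0.6·3 = 12.8.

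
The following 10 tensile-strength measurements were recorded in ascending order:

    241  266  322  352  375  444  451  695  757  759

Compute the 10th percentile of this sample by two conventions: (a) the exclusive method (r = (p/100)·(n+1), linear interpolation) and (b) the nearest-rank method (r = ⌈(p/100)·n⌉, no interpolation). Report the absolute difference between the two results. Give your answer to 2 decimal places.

2.50

n = 10.
(a) r = 1.1; between ranks 1 (241) and 2 (266): 243.5.
(b) the nearest-rank method: rank 1 → 241.
|243.5 − 241| = 2.5.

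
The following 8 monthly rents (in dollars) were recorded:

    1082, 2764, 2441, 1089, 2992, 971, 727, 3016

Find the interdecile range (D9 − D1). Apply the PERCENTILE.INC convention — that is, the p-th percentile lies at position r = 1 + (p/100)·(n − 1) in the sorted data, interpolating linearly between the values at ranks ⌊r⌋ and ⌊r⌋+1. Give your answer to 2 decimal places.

Sorted: 727, 971, 1082, 1089, 2441, 2764, 2992, 3016.
n = 8.
P10: r = 1.7; ranks 1–2 are 727, 971; interpolating gives 897.8.
P90: r = 7.3; ranks 7–8 are 2992, 3016; interpolating gives 2999.2.
Difference: 2999.2 − 897.8 = 2101.4.

2101.40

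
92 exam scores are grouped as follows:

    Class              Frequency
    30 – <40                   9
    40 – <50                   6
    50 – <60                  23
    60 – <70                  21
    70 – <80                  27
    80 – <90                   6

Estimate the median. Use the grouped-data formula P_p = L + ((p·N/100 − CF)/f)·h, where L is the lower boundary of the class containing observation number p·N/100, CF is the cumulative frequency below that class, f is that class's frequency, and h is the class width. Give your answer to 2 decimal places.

N = 92; target position k = 50/100 · 92 = 46.
Cumulative frequencies: 9, 15, 38, 59, 86, 92.
Observation 46 falls in the class 60 – <70.
L = 60, CF = 38, f = 21, h = 10.
P50 = 60 + ((46 − 38)/21)·10 = 60 + 3.80952 = 63.8095.

63.81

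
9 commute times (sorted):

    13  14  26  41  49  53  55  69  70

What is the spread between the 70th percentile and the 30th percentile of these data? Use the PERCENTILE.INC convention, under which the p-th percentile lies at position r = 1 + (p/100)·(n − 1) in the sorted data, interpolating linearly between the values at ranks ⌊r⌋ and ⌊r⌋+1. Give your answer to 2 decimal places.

22.20

n = 9.
P30: r = 3.4; ranks 3–4 are 26, 41; interpolating gives 32.
P70: r = 6.6; ranks 6–7 are 53, 55; interpolating gives 54.2.
Difference: 54.2 − 32 = 22.2.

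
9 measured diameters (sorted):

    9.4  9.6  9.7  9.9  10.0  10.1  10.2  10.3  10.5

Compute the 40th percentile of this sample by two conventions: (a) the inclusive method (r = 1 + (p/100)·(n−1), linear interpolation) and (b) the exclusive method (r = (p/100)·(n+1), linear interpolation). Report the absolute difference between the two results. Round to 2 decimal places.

0.02

n = 9.
(a) r = 4.2; between ranks 4 (9.9) and 5 (10.0): 9.92.
(b) r = 4 → value at rank 4 = 9.9.
|9.92 − 9.9| = 0.02.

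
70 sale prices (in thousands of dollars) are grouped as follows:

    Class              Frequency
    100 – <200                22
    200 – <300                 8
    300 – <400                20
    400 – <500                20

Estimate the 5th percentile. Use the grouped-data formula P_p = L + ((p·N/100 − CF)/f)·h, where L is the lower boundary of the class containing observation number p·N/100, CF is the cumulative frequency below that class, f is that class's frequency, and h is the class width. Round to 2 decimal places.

115.91

N = 70; target position k = 5/100 · 70 = 3.5.
Cumulative frequencies: 22, 30, 50, 70.
Observation 3.5 falls in the class 100 – <200.
L = 100, CF = 0, f = 22, h = 100.
P5 = 100 + ((3.5 − 0)/22)·100 = 100 + 15.9091 = 115.909.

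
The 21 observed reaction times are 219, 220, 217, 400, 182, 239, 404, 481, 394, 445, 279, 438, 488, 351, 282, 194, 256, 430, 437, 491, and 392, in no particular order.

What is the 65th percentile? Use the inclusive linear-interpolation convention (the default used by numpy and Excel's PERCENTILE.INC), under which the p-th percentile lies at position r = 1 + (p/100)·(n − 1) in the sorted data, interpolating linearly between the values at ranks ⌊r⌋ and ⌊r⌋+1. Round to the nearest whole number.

Sorted: 182, 194, 217, 219, 220, 239, 256, 279, 282, 351, 392, 394, 400, 404, 430, 437, 438, 445, 481, 488, 491.
n = 21.
r = 1 + (65/100)·(21 − 1) = 1 + 13 = 14.
r is an integer, so P65 is the value at rank 14: 404.

404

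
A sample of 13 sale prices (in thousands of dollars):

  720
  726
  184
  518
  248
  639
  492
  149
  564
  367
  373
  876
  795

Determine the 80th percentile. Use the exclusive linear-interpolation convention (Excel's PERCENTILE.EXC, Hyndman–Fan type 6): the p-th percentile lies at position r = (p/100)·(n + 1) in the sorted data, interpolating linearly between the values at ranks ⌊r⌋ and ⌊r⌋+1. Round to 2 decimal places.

739.80

Sorted: 149, 184, 248, 367, 373, 492, 518, 564, 639, 720, 726, 795, 876.
n = 13.
r = (80/100)·(13 + 1) = 11.2.
Rank 11 is 726 and rank 12 is 795.
Interpolate: 726 + 0.2·(795 − 726) = 726 + 0.2·69 = 739.8.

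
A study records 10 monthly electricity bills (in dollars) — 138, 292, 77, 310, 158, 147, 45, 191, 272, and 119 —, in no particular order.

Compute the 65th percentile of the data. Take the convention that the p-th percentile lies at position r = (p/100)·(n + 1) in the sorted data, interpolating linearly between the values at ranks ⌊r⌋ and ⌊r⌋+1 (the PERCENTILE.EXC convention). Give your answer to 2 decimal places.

Sorted: 45, 77, 119, 138, 147, 158, 191, 272, 292, 310.
n = 10.
r = (65/100)·(10 + 1) = 7.15.
Rank 7 is 191 and rank 8 is 272.
Interpolate: 191 + 0.15·(272 − 191) = 191 + 0.15·81 = 203.15.

203.15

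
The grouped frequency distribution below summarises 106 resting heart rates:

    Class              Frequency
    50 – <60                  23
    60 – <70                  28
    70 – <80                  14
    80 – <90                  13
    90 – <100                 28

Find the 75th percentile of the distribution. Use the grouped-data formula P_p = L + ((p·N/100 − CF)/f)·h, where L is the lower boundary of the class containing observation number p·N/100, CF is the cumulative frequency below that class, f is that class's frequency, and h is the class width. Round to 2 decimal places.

N = 106; target position k = 75/100 · 106 = 79.5.
Cumulative frequencies: 23, 51, 65, 78, 106.
Observation 79.5 falls in the class 90 – <100.
L = 90, CF = 78, f = 28, h = 10.
P75 = 90 + ((79.5 − 78)/28)·10 = 90 + 0.535714 = 90.5357.

90.54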